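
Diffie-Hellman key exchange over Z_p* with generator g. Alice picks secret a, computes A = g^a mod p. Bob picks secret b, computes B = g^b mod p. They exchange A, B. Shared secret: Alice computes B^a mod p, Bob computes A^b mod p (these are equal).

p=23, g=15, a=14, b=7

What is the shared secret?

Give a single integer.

A = 15^14 mod 23  (bits of 14 = 1110)
  bit 0 = 1: r = r^2 * 15 mod 23 = 1^2 * 15 = 1*15 = 15
  bit 1 = 1: r = r^2 * 15 mod 23 = 15^2 * 15 = 18*15 = 17
  bit 2 = 1: r = r^2 * 15 mod 23 = 17^2 * 15 = 13*15 = 11
  bit 3 = 0: r = r^2 mod 23 = 11^2 = 6
  -> A = 6
B = 15^7 mod 23  (bits of 7 = 111)
  bit 0 = 1: r = r^2 * 15 mod 23 = 1^2 * 15 = 1*15 = 15
  bit 1 = 1: r = r^2 * 15 mod 23 = 15^2 * 15 = 18*15 = 17
  bit 2 = 1: r = r^2 * 15 mod 23 = 17^2 * 15 = 13*15 = 11
  -> B = 11
s = B^a = 11^14 mod 23  (bits of 14 = 1110)
  bit 0 = 1: r = r^2 * 11 mod 23 = 1^2 * 11 = 1*11 = 11
  bit 1 = 1: r = r^2 * 11 mod 23 = 11^2 * 11 = 6*11 = 20
  bit 2 = 1: r = r^2 * 11 mod 23 = 20^2 * 11 = 9*11 = 7
  bit 3 = 0: r = r^2 mod 23 = 7^2 = 3
  -> s = B^a = 3

Answer: 3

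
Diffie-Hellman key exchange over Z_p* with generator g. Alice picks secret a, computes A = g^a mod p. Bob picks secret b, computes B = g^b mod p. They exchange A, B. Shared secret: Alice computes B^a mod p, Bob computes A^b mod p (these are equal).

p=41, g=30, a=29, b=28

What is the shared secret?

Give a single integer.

A = 30^29 mod 41  (bits of 29 = 11101)
  bit 0 = 1: r = r^2 * 30 mod 41 = 1^2 * 30 = 1*30 = 30
  bit 1 = 1: r = r^2 * 30 mod 41 = 30^2 * 30 = 39*30 = 22
  bit 2 = 1: r = r^2 * 30 mod 41 = 22^2 * 30 = 33*30 = 6
  bit 3 = 0: r = r^2 mod 41 = 6^2 = 36
  bit 4 = 1: r = r^2 * 30 mod 41 = 36^2 * 30 = 25*30 = 12
  -> A = 12
B = 30^28 mod 41  (bits of 28 = 11100)
  bit 0 = 1: r = r^2 * 30 mod 41 = 1^2 * 30 = 1*30 = 30
  bit 1 = 1: r = r^2 * 30 mod 41 = 30^2 * 30 = 39*30 = 22
  bit 2 = 1: r = r^2 * 30 mod 41 = 22^2 * 30 = 33*30 = 6
  bit 3 = 0: r = r^2 mod 41 = 6^2 = 36
  bit 4 = 0: r = r^2 mod 41 = 36^2 = 25
  -> B = 25
s = B^a = 25^29 mod 41  (bits of 29 = 11101)
  bit 0 = 1: r = r^2 * 25 mod 41 = 1^2 * 25 = 1*25 = 25
  bit 1 = 1: r = r^2 * 25 mod 41 = 25^2 * 25 = 10*25 = 4
  bit 2 = 1: r = r^2 * 25 mod 41 = 4^2 * 25 = 16*25 = 31
  bit 3 = 0: r = r^2 mod 41 = 31^2 = 18
  bit 4 = 1: r = r^2 * 25 mod 41 = 18^2 * 25 = 37*25 = 23
  -> s = B^a = 23

Answer: 23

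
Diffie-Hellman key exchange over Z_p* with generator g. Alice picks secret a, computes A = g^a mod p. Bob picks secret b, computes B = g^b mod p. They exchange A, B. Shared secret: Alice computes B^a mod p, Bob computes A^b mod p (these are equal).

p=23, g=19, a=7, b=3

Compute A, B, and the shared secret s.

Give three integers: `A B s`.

Answer: 15 5 17

Derivation:
A = 19^7 mod 23  (bits of 7 = 111)
  bit 0 = 1: r = r^2 * 19 mod 23 = 1^2 * 19 = 1*19 = 19
  bit 1 = 1: r = r^2 * 19 mod 23 = 19^2 * 19 = 16*19 = 5
  bit 2 = 1: r = r^2 * 19 mod 23 = 5^2 * 19 = 2*19 = 15
  -> A = 15
B = 19^3 mod 23  (bits of 3 = 11)
  bit 0 = 1: r = r^2 * 19 mod 23 = 1^2 * 19 = 1*19 = 19
  bit 1 = 1: r = r^2 * 19 mod 23 = 19^2 * 19 = 16*19 = 5
  -> B = 5
s = B^a = 5^7 mod 23  (bits of 7 = 111)
  bit 0 = 1: r = r^2 * 5 mod 23 = 1^2 * 5 = 1*5 = 5
  bit 1 = 1: r = r^2 * 5 mod 23 = 5^2 * 5 = 2*5 = 10
  bit 2 = 1: r = r^2 * 5 mod 23 = 10^2 * 5 = 8*5 = 17
  -> s = B^a = 17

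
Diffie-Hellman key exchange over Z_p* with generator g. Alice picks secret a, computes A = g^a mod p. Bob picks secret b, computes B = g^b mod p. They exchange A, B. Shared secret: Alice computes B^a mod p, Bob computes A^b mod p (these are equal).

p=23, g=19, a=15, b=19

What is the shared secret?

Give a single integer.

A = 19^15 mod 23  (bits of 15 = 1111)
  bit 0 = 1: r = r^2 * 19 mod 23 = 1^2 * 19 = 1*19 = 19
  bit 1 = 1: r = r^2 * 19 mod 23 = 19^2 * 19 = 16*19 = 5
  bit 2 = 1: r = r^2 * 19 mod 23 = 5^2 * 19 = 2*19 = 15
  bit 3 = 1: r = r^2 * 19 mod 23 = 15^2 * 19 = 18*19 = 20
  -> A = 20
B = 19^19 mod 23  (bits of 19 = 10011)
  bit 0 = 1: r = r^2 * 19 mod 23 = 1^2 * 19 = 1*19 = 19
  bit 1 = 0: r = r^2 mod 23 = 19^2 = 16
  bit 2 = 0: r = r^2 mod 23 = 16^2 = 3
  bit 3 = 1: r = r^2 * 19 mod 23 = 3^2 * 19 = 9*19 = 10
  bit 4 = 1: r = r^2 * 19 mod 23 = 10^2 * 19 = 8*19 = 14
  -> B = 14
s = B^a = 14^15 mod 23  (bits of 15 = 1111)
  bit 0 = 1: r = r^2 * 14 mod 23 = 1^2 * 14 = 1*14 = 14
  bit 1 = 1: r = r^2 * 14 mod 23 = 14^2 * 14 = 12*14 = 7
  bit 2 = 1: r = r^2 * 14 mod 23 = 7^2 * 14 = 3*14 = 19
  bit 3 = 1: r = r^2 * 14 mod 23 = 19^2 * 14 = 16*14 = 17
  -> s = B^a = 17

Answer: 17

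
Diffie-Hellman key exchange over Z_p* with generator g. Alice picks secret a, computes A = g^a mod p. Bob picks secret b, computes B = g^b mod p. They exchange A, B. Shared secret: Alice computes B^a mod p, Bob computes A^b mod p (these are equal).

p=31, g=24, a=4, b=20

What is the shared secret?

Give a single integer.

A = 24^4 mod 31  (bits of 4 = 100)
  bit 0 = 1: r = r^2 * 24 mod 31 = 1^2 * 24 = 1*24 = 24
  bit 1 = 0: r = r^2 mod 31 = 24^2 = 18
  bit 2 = 0: r = r^2 mod 31 = 18^2 = 14
  -> A = 14
B = 24^20 mod 31  (bits of 20 = 10100)
  bit 0 = 1: r = r^2 * 24 mod 31 = 1^2 * 24 = 1*24 = 24
  bit 1 = 0: r = r^2 mod 31 = 24^2 = 18
  bit 2 = 1: r = r^2 * 24 mod 31 = 18^2 * 24 = 14*24 = 26
  bit 3 = 0: r = r^2 mod 31 = 26^2 = 25
  bit 4 = 0: r = r^2 mod 31 = 25^2 = 5
  -> B = 5
s = B^a = 5^4 mod 31  (bits of 4 = 100)
  bit 0 = 1: r = r^2 * 5 mod 31 = 1^2 * 5 = 1*5 = 5
  bit 1 = 0: r = r^2 mod 31 = 5^2 = 25
  bit 2 = 0: r = r^2 mod 31 = 25^2 = 5
  -> s = B^a = 5

Answer: 5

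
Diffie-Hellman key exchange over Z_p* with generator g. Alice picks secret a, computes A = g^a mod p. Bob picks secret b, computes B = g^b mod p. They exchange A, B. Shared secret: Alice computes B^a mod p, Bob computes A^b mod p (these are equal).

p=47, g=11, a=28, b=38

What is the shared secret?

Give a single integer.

A = 11^28 mod 47  (bits of 28 = 11100)
  bit 0 = 1: r = r^2 * 11 mod 47 = 1^2 * 11 = 1*11 = 11
  bit 1 = 1: r = r^2 * 11 mod 47 = 11^2 * 11 = 27*11 = 15
  bit 2 = 1: r = r^2 * 11 mod 47 = 15^2 * 11 = 37*11 = 31
  bit 3 = 0: r = r^2 mod 47 = 31^2 = 21
  bit 4 = 0: r = r^2 mod 47 = 21^2 = 18
  -> A = 18
B = 11^38 mod 47  (bits of 38 = 100110)
  bit 0 = 1: r = r^2 * 11 mod 47 = 1^2 * 11 = 1*11 = 11
  bit 1 = 0: r = r^2 mod 47 = 11^2 = 27
  bit 2 = 0: r = r^2 mod 47 = 27^2 = 24
  bit 3 = 1: r = r^2 * 11 mod 47 = 24^2 * 11 = 12*11 = 38
  bit 4 = 1: r = r^2 * 11 mod 47 = 38^2 * 11 = 34*11 = 45
  bit 5 = 0: r = r^2 mod 47 = 45^2 = 4
  -> B = 4
s = B^a = 4^28 mod 47  (bits of 28 = 11100)
  bit 0 = 1: r = r^2 * 4 mod 47 = 1^2 * 4 = 1*4 = 4
  bit 1 = 1: r = r^2 * 4 mod 47 = 4^2 * 4 = 16*4 = 17
  bit 2 = 1: r = r^2 * 4 mod 47 = 17^2 * 4 = 7*4 = 28
  bit 3 = 0: r = r^2 mod 47 = 28^2 = 32
  bit 4 = 0: r = r^2 mod 47 = 32^2 = 37
  -> s = B^a = 37

Answer: 37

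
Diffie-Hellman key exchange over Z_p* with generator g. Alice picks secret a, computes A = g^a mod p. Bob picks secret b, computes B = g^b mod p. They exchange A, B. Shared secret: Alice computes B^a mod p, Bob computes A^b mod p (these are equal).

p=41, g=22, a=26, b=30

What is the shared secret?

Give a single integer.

A = 22^26 mod 41  (bits of 26 = 11010)
  bit 0 = 1: r = r^2 * 22 mod 41 = 1^2 * 22 = 1*22 = 22
  bit 1 = 1: r = r^2 * 22 mod 41 = 22^2 * 22 = 33*22 = 29
  bit 2 = 0: r = r^2 mod 41 = 29^2 = 21
  bit 3 = 1: r = r^2 * 22 mod 41 = 21^2 * 22 = 31*22 = 26
  bit 4 = 0: r = r^2 mod 41 = 26^2 = 20
  -> A = 20
B = 22^30 mod 41  (bits of 30 = 11110)
  bit 0 = 1: r = r^2 * 22 mod 41 = 1^2 * 22 = 1*22 = 22
  bit 1 = 1: r = r^2 * 22 mod 41 = 22^2 * 22 = 33*22 = 29
  bit 2 = 1: r = r^2 * 22 mod 41 = 29^2 * 22 = 21*22 = 11
  bit 3 = 1: r = r^2 * 22 mod 41 = 11^2 * 22 = 39*22 = 38
  bit 4 = 0: r = r^2 mod 41 = 38^2 = 9
  -> B = 9
s = B^a = 9^26 mod 41  (bits of 26 = 11010)
  bit 0 = 1: r = r^2 * 9 mod 41 = 1^2 * 9 = 1*9 = 9
  bit 1 = 1: r = r^2 * 9 mod 41 = 9^2 * 9 = 40*9 = 32
  bit 2 = 0: r = r^2 mod 41 = 32^2 = 40
  bit 3 = 1: r = r^2 * 9 mod 41 = 40^2 * 9 = 1*9 = 9
  bit 4 = 0: r = r^2 mod 41 = 9^2 = 40
  -> s = B^a = 40

Answer: 40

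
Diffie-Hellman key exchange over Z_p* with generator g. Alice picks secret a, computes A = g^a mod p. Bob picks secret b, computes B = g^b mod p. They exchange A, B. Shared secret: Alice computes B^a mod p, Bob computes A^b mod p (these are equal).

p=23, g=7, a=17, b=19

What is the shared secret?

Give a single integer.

A = 7^17 mod 23  (bits of 17 = 10001)
  bit 0 = 1: r = r^2 * 7 mod 23 = 1^2 * 7 = 1*7 = 7
  bit 1 = 0: r = r^2 mod 23 = 7^2 = 3
  bit 2 = 0: r = r^2 mod 23 = 3^2 = 9
  bit 3 = 0: r = r^2 mod 23 = 9^2 = 12
  bit 4 = 1: r = r^2 * 7 mod 23 = 12^2 * 7 = 6*7 = 19
  -> A = 19
B = 7^19 mod 23  (bits of 19 = 10011)
  bit 0 = 1: r = r^2 * 7 mod 23 = 1^2 * 7 = 1*7 = 7
  bit 1 = 0: r = r^2 mod 23 = 7^2 = 3
  bit 2 = 0: r = r^2 mod 23 = 3^2 = 9
  bit 3 = 1: r = r^2 * 7 mod 23 = 9^2 * 7 = 12*7 = 15
  bit 4 = 1: r = r^2 * 7 mod 23 = 15^2 * 7 = 18*7 = 11
  -> B = 11
s = B^a = 11^17 mod 23  (bits of 17 = 10001)
  bit 0 = 1: r = r^2 * 11 mod 23 = 1^2 * 11 = 1*11 = 11
  bit 1 = 0: r = r^2 mod 23 = 11^2 = 6
  bit 2 = 0: r = r^2 mod 23 = 6^2 = 13
  bit 3 = 0: r = r^2 mod 23 = 13^2 = 8
  bit 4 = 1: r = r^2 * 11 mod 23 = 8^2 * 11 = 18*11 = 14
  -> s = B^a = 14

Answer: 14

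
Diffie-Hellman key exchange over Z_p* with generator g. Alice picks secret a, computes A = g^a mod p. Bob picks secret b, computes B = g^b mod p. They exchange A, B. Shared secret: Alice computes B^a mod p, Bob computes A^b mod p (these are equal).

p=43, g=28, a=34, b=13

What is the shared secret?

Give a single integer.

Answer: 15

Derivation:
A = 28^34 mod 43  (bits of 34 = 100010)
  bit 0 = 1: r = r^2 * 28 mod 43 = 1^2 * 28 = 1*28 = 28
  bit 1 = 0: r = r^2 mod 43 = 28^2 = 10
  bit 2 = 0: r = r^2 mod 43 = 10^2 = 14
  bit 3 = 0: r = r^2 mod 43 = 14^2 = 24
  bit 4 = 1: r = r^2 * 28 mod 43 = 24^2 * 28 = 17*28 = 3
  bit 5 = 0: r = r^2 mod 43 = 3^2 = 9
  -> A = 9
B = 28^13 mod 43  (bits of 13 = 1101)
  bit 0 = 1: r = r^2 * 28 mod 43 = 1^2 * 28 = 1*28 = 28
  bit 1 = 1: r = r^2 * 28 mod 43 = 28^2 * 28 = 10*28 = 22
  bit 2 = 0: r = r^2 mod 43 = 22^2 = 11
  bit 3 = 1: r = r^2 * 28 mod 43 = 11^2 * 28 = 35*28 = 34
  -> B = 34
s = B^a = 34^34 mod 43  (bits of 34 = 100010)
  bit 0 = 1: r = r^2 * 34 mod 43 = 1^2 * 34 = 1*34 = 34
  bit 1 = 0: r = r^2 mod 43 = 34^2 = 38
  bit 2 = 0: r = r^2 mod 43 = 38^2 = 25
  bit 3 = 0: r = r^2 mod 43 = 25^2 = 23
  bit 4 = 1: r = r^2 * 34 mod 43 = 23^2 * 34 = 13*34 = 12
  bit 5 = 0: r = r^2 mod 43 = 12^2 = 15
  -> s = B^a = 15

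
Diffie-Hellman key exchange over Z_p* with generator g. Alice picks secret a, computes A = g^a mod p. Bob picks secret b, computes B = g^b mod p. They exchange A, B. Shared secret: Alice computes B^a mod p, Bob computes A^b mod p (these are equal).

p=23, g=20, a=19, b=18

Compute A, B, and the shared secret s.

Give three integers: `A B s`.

Answer: 17 2 3

Derivation:
A = 20^19 mod 23  (bits of 19 = 10011)
  bit 0 = 1: r = r^2 * 20 mod 23 = 1^2 * 20 = 1*20 = 20
  bit 1 = 0: r = r^2 mod 23 = 20^2 = 9
  bit 2 = 0: r = r^2 mod 23 = 9^2 = 12
  bit 3 = 1: r = r^2 * 20 mod 23 = 12^2 * 20 = 6*20 = 5
  bit 4 = 1: r = r^2 * 20 mod 23 = 5^2 * 20 = 2*20 = 17
  -> A = 17
B = 20^18 mod 23  (bits of 18 = 10010)
  bit 0 = 1: r = r^2 * 20 mod 23 = 1^2 * 20 = 1*20 = 20
  bit 1 = 0: r = r^2 mod 23 = 20^2 = 9
  bit 2 = 0: r = r^2 mod 23 = 9^2 = 12
  bit 3 = 1: r = r^2 * 20 mod 23 = 12^2 * 20 = 6*20 = 5
  bit 4 = 0: r = r^2 mod 23 = 5^2 = 2
  -> B = 2
s = B^a = 2^19 mod 23  (bits of 19 = 10011)
  bit 0 = 1: r = r^2 * 2 mod 23 = 1^2 * 2 = 1*2 = 2
  bit 1 = 0: r = r^2 mod 23 = 2^2 = 4
  bit 2 = 0: r = r^2 mod 23 = 4^2 = 16
  bit 3 = 1: r = r^2 * 2 mod 23 = 16^2 * 2 = 3*2 = 6
  bit 4 = 1: r = r^2 * 2 mod 23 = 6^2 * 2 = 13*2 = 3
  -> s = B^a = 3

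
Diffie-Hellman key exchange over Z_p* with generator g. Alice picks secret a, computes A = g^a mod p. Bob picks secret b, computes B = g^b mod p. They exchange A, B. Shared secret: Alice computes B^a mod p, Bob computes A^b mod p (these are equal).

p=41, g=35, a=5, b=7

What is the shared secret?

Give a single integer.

A = 35^5 mod 41  (bits of 5 = 101)
  bit 0 = 1: r = r^2 * 35 mod 41 = 1^2 * 35 = 1*35 = 35
  bit 1 = 0: r = r^2 mod 41 = 35^2 = 36
  bit 2 = 1: r = r^2 * 35 mod 41 = 36^2 * 35 = 25*35 = 14
  -> A = 14
B = 35^7 mod 41  (bits of 7 = 111)
  bit 0 = 1: r = r^2 * 35 mod 41 = 1^2 * 35 = 1*35 = 35
  bit 1 = 1: r = r^2 * 35 mod 41 = 35^2 * 35 = 36*35 = 30
  bit 2 = 1: r = r^2 * 35 mod 41 = 30^2 * 35 = 39*35 = 12
  -> B = 12
s = B^a = 12^5 mod 41  (bits of 5 = 101)
  bit 0 = 1: r = r^2 * 12 mod 41 = 1^2 * 12 = 1*12 = 12
  bit 1 = 0: r = r^2 mod 41 = 12^2 = 21
  bit 2 = 1: r = r^2 * 12 mod 41 = 21^2 * 12 = 31*12 = 3
  -> s = B^a = 3

Answer: 3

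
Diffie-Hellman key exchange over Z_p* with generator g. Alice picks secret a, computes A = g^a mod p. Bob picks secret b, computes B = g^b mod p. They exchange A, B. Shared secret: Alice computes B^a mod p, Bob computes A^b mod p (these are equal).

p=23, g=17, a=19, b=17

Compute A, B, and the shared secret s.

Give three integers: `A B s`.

A = 17^19 mod 23  (bits of 19 = 10011)
  bit 0 = 1: r = r^2 * 17 mod 23 = 1^2 * 17 = 1*17 = 17
  bit 1 = 0: r = r^2 mod 23 = 17^2 = 13
  bit 2 = 0: r = r^2 mod 23 = 13^2 = 8
  bit 3 = 1: r = r^2 * 17 mod 23 = 8^2 * 17 = 18*17 = 7
  bit 4 = 1: r = r^2 * 17 mod 23 = 7^2 * 17 = 3*17 = 5
  -> A = 5
B = 17^17 mod 23  (bits of 17 = 10001)
  bit 0 = 1: r = r^2 * 17 mod 23 = 1^2 * 17 = 1*17 = 17
  bit 1 = 0: r = r^2 mod 23 = 17^2 = 13
  bit 2 = 0: r = r^2 mod 23 = 13^2 = 8
  bit 3 = 0: r = r^2 mod 23 = 8^2 = 18
  bit 4 = 1: r = r^2 * 17 mod 23 = 18^2 * 17 = 2*17 = 11
  -> B = 11
s = B^a = 11^19 mod 23  (bits of 19 = 10011)
  bit 0 = 1: r = r^2 * 11 mod 23 = 1^2 * 11 = 1*11 = 11
  bit 1 = 0: r = r^2 mod 23 = 11^2 = 6
  bit 2 = 0: r = r^2 mod 23 = 6^2 = 13
  bit 3 = 1: r = r^2 * 11 mod 23 = 13^2 * 11 = 8*11 = 19
  bit 4 = 1: r = r^2 * 11 mod 23 = 19^2 * 11 = 16*11 = 15
  -> s = B^a = 15

Answer: 5 11 15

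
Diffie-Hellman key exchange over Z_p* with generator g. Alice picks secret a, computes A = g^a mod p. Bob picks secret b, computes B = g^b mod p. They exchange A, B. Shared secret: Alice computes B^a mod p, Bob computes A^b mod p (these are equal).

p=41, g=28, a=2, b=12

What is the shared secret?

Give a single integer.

A = 28^2 mod 41  (bits of 2 = 10)
  bit 0 = 1: r = r^2 * 28 mod 41 = 1^2 * 28 = 1*28 = 28
  bit 1 = 0: r = r^2 mod 41 = 28^2 = 5
  -> A = 5
B = 28^12 mod 41  (bits of 12 = 1100)
  bit 0 = 1: r = r^2 * 28 mod 41 = 1^2 * 28 = 1*28 = 28
  bit 1 = 1: r = r^2 * 28 mod 41 = 28^2 * 28 = 5*28 = 17
  bit 2 = 0: r = r^2 mod 41 = 17^2 = 2
  bit 3 = 0: r = r^2 mod 41 = 2^2 = 4
  -> B = 4
s = B^a = 4^2 mod 41  (bits of 2 = 10)
  bit 0 = 1: r = r^2 * 4 mod 41 = 1^2 * 4 = 1*4 = 4
  bit 1 = 0: r = r^2 mod 41 = 4^2 = 16
  -> s = B^a = 16

Answer: 16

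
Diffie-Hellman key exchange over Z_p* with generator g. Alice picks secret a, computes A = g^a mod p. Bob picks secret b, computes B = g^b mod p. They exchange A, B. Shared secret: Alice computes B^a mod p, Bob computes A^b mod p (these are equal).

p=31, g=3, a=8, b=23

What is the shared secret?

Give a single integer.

Answer: 19

Derivation:
A = 3^8 mod 31  (bits of 8 = 1000)
  bit 0 = 1: r = r^2 * 3 mod 31 = 1^2 * 3 = 1*3 = 3
  bit 1 = 0: r = r^2 mod 31 = 3^2 = 9
  bit 2 = 0: r = r^2 mod 31 = 9^2 = 19
  bit 3 = 0: r = r^2 mod 31 = 19^2 = 20
  -> A = 20
B = 3^23 mod 31  (bits of 23 = 10111)
  bit 0 = 1: r = r^2 * 3 mod 31 = 1^2 * 3 = 1*3 = 3
  bit 1 = 0: r = r^2 mod 31 = 3^2 = 9
  bit 2 = 1: r = r^2 * 3 mod 31 = 9^2 * 3 = 19*3 = 26
  bit 3 = 1: r = r^2 * 3 mod 31 = 26^2 * 3 = 25*3 = 13
  bit 4 = 1: r = r^2 * 3 mod 31 = 13^2 * 3 = 14*3 = 11
  -> B = 11
s = B^a = 11^8 mod 31  (bits of 8 = 1000)
  bit 0 = 1: r = r^2 * 11 mod 31 = 1^2 * 11 = 1*11 = 11
  bit 1 = 0: r = r^2 mod 31 = 11^2 = 28
  bit 2 = 0: r = r^2 mod 31 = 28^2 = 9
  bit 3 = 0: r = r^2 mod 31 = 9^2 = 19
  -> s = B^a = 19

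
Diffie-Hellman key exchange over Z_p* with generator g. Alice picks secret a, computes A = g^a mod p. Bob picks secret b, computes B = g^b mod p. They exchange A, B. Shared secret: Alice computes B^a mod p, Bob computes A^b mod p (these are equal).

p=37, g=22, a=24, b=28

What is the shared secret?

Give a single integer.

A = 22^24 mod 37  (bits of 24 = 11000)
  bit 0 = 1: r = r^2 * 22 mod 37 = 1^2 * 22 = 1*22 = 22
  bit 1 = 1: r = r^2 * 22 mod 37 = 22^2 * 22 = 3*22 = 29
  bit 2 = 0: r = r^2 mod 37 = 29^2 = 27
  bit 3 = 0: r = r^2 mod 37 = 27^2 = 26
  bit 4 = 0: r = r^2 mod 37 = 26^2 = 10
  -> A = 10
B = 22^28 mod 37  (bits of 28 = 11100)
  bit 0 = 1: r = r^2 * 22 mod 37 = 1^2 * 22 = 1*22 = 22
  bit 1 = 1: r = r^2 * 22 mod 37 = 22^2 * 22 = 3*22 = 29
  bit 2 = 1: r = r^2 * 22 mod 37 = 29^2 * 22 = 27*22 = 2
  bit 3 = 0: r = r^2 mod 37 = 2^2 = 4
  bit 4 = 0: r = r^2 mod 37 = 4^2 = 16
  -> B = 16
s = B^a = 16^24 mod 37  (bits of 24 = 11000)
  bit 0 = 1: r = r^2 * 16 mod 37 = 1^2 * 16 = 1*16 = 16
  bit 1 = 1: r = r^2 * 16 mod 37 = 16^2 * 16 = 34*16 = 26
  bit 2 = 0: r = r^2 mod 37 = 26^2 = 10
  bit 3 = 0: r = r^2 mod 37 = 10^2 = 26
  bit 4 = 0: r = r^2 mod 37 = 26^2 = 10
  -> s = B^a = 10

Answer: 10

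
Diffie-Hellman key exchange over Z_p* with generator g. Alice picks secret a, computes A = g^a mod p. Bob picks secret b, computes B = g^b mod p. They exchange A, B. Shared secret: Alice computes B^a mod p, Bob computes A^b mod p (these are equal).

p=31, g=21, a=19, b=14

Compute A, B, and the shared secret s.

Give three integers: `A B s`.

Answer: 13 28 19

Derivation:
A = 21^19 mod 31  (bits of 19 = 10011)
  bit 0 = 1: r = r^2 * 21 mod 31 = 1^2 * 21 = 1*21 = 21
  bit 1 = 0: r = r^2 mod 31 = 21^2 = 7
  bit 2 = 0: r = r^2 mod 31 = 7^2 = 18
  bit 3 = 1: r = r^2 * 21 mod 31 = 18^2 * 21 = 14*21 = 15
  bit 4 = 1: r = r^2 * 21 mod 31 = 15^2 * 21 = 8*21 = 13
  -> A = 13
B = 21^14 mod 31  (bits of 14 = 1110)
  bit 0 = 1: r = r^2 * 21 mod 31 = 1^2 * 21 = 1*21 = 21
  bit 1 = 1: r = r^2 * 21 mod 31 = 21^2 * 21 = 7*21 = 23
  bit 2 = 1: r = r^2 * 21 mod 31 = 23^2 * 21 = 2*21 = 11
  bit 3 = 0: r = r^2 mod 31 = 11^2 = 28
  -> B = 28
s = B^a = 28^19 mod 31  (bits of 19 = 10011)
  bit 0 = 1: r = r^2 * 28 mod 31 = 1^2 * 28 = 1*28 = 28
  bit 1 = 0: r = r^2 mod 31 = 28^2 = 9
  bit 2 = 0: r = r^2 mod 31 = 9^2 = 19
  bit 3 = 1: r = r^2 * 28 mod 31 = 19^2 * 28 = 20*28 = 2
  bit 4 = 1: r = r^2 * 28 mod 31 = 2^2 * 28 = 4*28 = 19
  -> s = B^a = 19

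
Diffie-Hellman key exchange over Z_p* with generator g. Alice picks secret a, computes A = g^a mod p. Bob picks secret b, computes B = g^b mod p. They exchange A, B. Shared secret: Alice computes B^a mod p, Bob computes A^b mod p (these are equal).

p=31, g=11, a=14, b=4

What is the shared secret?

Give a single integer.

A = 11^14 mod 31  (bits of 14 = 1110)
  bit 0 = 1: r = r^2 * 11 mod 31 = 1^2 * 11 = 1*11 = 11
  bit 1 = 1: r = r^2 * 11 mod 31 = 11^2 * 11 = 28*11 = 29
  bit 2 = 1: r = r^2 * 11 mod 31 = 29^2 * 11 = 4*11 = 13
  bit 3 = 0: r = r^2 mod 31 = 13^2 = 14
  -> A = 14
B = 11^4 mod 31  (bits of 4 = 100)
  bit 0 = 1: r = r^2 * 11 mod 31 = 1^2 * 11 = 1*11 = 11
  bit 1 = 0: r = r^2 mod 31 = 11^2 = 28
  bit 2 = 0: r = r^2 mod 31 = 28^2 = 9
  -> B = 9
s = B^a = 9^14 mod 31  (bits of 14 = 1110)
  bit 0 = 1: r = r^2 * 9 mod 31 = 1^2 * 9 = 1*9 = 9
  bit 1 = 1: r = r^2 * 9 mod 31 = 9^2 * 9 = 19*9 = 16
  bit 2 = 1: r = r^2 * 9 mod 31 = 16^2 * 9 = 8*9 = 10
  bit 3 = 0: r = r^2 mod 31 = 10^2 = 7
  -> s = B^a = 7

Answer: 7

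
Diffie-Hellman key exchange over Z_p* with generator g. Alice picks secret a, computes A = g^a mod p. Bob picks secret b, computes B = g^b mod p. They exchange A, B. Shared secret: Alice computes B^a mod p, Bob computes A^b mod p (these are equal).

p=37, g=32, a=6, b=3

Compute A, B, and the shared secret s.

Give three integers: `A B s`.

A = 32^6 mod 37  (bits of 6 = 110)
  bit 0 = 1: r = r^2 * 32 mod 37 = 1^2 * 32 = 1*32 = 32
  bit 1 = 1: r = r^2 * 32 mod 37 = 32^2 * 32 = 25*32 = 23
  bit 2 = 0: r = r^2 mod 37 = 23^2 = 11
  -> A = 11
B = 32^3 mod 37  (bits of 3 = 11)
  bit 0 = 1: r = r^2 * 32 mod 37 = 1^2 * 32 = 1*32 = 32
  bit 1 = 1: r = r^2 * 32 mod 37 = 32^2 * 32 = 25*32 = 23
  -> B = 23
s = B^a = 23^6 mod 37  (bits of 6 = 110)
  bit 0 = 1: r = r^2 * 23 mod 37 = 1^2 * 23 = 1*23 = 23
  bit 1 = 1: r = r^2 * 23 mod 37 = 23^2 * 23 = 11*23 = 31
  bit 2 = 0: r = r^2 mod 37 = 31^2 = 36
  -> s = B^a = 36

Answer: 11 23 36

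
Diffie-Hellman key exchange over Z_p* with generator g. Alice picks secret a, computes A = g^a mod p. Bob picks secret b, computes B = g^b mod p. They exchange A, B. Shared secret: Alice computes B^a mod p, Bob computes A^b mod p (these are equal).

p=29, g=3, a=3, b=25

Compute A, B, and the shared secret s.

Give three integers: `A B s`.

Answer: 27 14 18

Derivation:
A = 3^3 mod 29  (bits of 3 = 11)
  bit 0 = 1: r = r^2 * 3 mod 29 = 1^2 * 3 = 1*3 = 3
  bit 1 = 1: r = r^2 * 3 mod 29 = 3^2 * 3 = 9*3 = 27
  -> A = 27
B = 3^25 mod 29  (bits of 25 = 11001)
  bit 0 = 1: r = r^2 * 3 mod 29 = 1^2 * 3 = 1*3 = 3
  bit 1 = 1: r = r^2 * 3 mod 29 = 3^2 * 3 = 9*3 = 27
  bit 2 = 0: r = r^2 mod 29 = 27^2 = 4
  bit 3 = 0: r = r^2 mod 29 = 4^2 = 16
  bit 4 = 1: r = r^2 * 3 mod 29 = 16^2 * 3 = 24*3 = 14
  -> B = 14
s = B^a = 14^3 mod 29  (bits of 3 = 11)
  bit 0 = 1: r = r^2 * 14 mod 29 = 1^2 * 14 = 1*14 = 14
  bit 1 = 1: r = r^2 * 14 mod 29 = 14^2 * 14 = 22*14 = 18
  -> s = B^a = 18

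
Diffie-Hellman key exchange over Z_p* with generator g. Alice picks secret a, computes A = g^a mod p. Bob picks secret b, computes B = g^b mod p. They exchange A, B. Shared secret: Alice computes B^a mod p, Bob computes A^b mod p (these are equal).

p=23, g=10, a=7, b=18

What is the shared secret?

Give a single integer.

A = 10^7 mod 23  (bits of 7 = 111)
  bit 0 = 1: r = r^2 * 10 mod 23 = 1^2 * 10 = 1*10 = 10
  bit 1 = 1: r = r^2 * 10 mod 23 = 10^2 * 10 = 8*10 = 11
  bit 2 = 1: r = r^2 * 10 mod 23 = 11^2 * 10 = 6*10 = 14
  -> A = 14
B = 10^18 mod 23  (bits of 18 = 10010)
  bit 0 = 1: r = r^2 * 10 mod 23 = 1^2 * 10 = 1*10 = 10
  bit 1 = 0: r = r^2 mod 23 = 10^2 = 8
  bit 2 = 0: r = r^2 mod 23 = 8^2 = 18
  bit 3 = 1: r = r^2 * 10 mod 23 = 18^2 * 10 = 2*10 = 20
  bit 4 = 0: r = r^2 mod 23 = 20^2 = 9
  -> B = 9
s = B^a = 9^7 mod 23  (bits of 7 = 111)
  bit 0 = 1: r = r^2 * 9 mod 23 = 1^2 * 9 = 1*9 = 9
  bit 1 = 1: r = r^2 * 9 mod 23 = 9^2 * 9 = 12*9 = 16
  bit 2 = 1: r = r^2 * 9 mod 23 = 16^2 * 9 = 3*9 = 4
  -> s = B^a = 4

Answer: 4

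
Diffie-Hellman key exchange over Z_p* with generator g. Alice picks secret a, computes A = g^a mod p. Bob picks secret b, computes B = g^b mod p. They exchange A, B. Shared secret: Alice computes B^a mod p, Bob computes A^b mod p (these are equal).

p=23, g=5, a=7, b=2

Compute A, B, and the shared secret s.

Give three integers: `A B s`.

Answer: 17 2 13

Derivation:
A = 5^7 mod 23  (bits of 7 = 111)
  bit 0 = 1: r = r^2 * 5 mod 23 = 1^2 * 5 = 1*5 = 5
  bit 1 = 1: r = r^2 * 5 mod 23 = 5^2 * 5 = 2*5 = 10
  bit 2 = 1: r = r^2 * 5 mod 23 = 10^2 * 5 = 8*5 = 17
  -> A = 17
B = 5^2 mod 23  (bits of 2 = 10)
  bit 0 = 1: r = r^2 * 5 mod 23 = 1^2 * 5 = 1*5 = 5
  bit 1 = 0: r = r^2 mod 23 = 5^2 = 2
  -> B = 2
s = B^a = 2^7 mod 23  (bits of 7 = 111)
  bit 0 = 1: r = r^2 * 2 mod 23 = 1^2 * 2 = 1*2 = 2
  bit 1 = 1: r = r^2 * 2 mod 23 = 2^2 * 2 = 4*2 = 8
  bit 2 = 1: r = r^2 * 2 mod 23 = 8^2 * 2 = 18*2 = 13
  -> s = B^a = 13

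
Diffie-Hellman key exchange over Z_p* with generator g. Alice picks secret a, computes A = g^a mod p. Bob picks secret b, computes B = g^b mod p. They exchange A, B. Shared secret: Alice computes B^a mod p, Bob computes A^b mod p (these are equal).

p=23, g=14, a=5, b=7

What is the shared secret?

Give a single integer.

Answer: 11

Derivation:
A = 14^5 mod 23  (bits of 5 = 101)
  bit 0 = 1: r = r^2 * 14 mod 23 = 1^2 * 14 = 1*14 = 14
  bit 1 = 0: r = r^2 mod 23 = 14^2 = 12
  bit 2 = 1: r = r^2 * 14 mod 23 = 12^2 * 14 = 6*14 = 15
  -> A = 15
B = 14^7 mod 23  (bits of 7 = 111)
  bit 0 = 1: r = r^2 * 14 mod 23 = 1^2 * 14 = 1*14 = 14
  bit 1 = 1: r = r^2 * 14 mod 23 = 14^2 * 14 = 12*14 = 7
  bit 2 = 1: r = r^2 * 14 mod 23 = 7^2 * 14 = 3*14 = 19
  -> B = 19
s = B^a = 19^5 mod 23  (bits of 5 = 101)
  bit 0 = 1: r = r^2 * 19 mod 23 = 1^2 * 19 = 1*19 = 19
  bit 1 = 0: r = r^2 mod 23 = 19^2 = 16
  bit 2 = 1: r = r^2 * 19 mod 23 = 16^2 * 19 = 3*19 = 11
  -> s = B^a = 11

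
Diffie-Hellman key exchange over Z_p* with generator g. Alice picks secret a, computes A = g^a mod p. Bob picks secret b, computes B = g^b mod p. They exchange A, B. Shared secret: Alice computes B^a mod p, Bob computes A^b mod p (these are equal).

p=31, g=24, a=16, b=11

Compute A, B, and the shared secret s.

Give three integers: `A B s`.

A = 24^16 mod 31  (bits of 16 = 10000)
  bit 0 = 1: r = r^2 * 24 mod 31 = 1^2 * 24 = 1*24 = 24
  bit 1 = 0: r = r^2 mod 31 = 24^2 = 18
  bit 2 = 0: r = r^2 mod 31 = 18^2 = 14
  bit 3 = 0: r = r^2 mod 31 = 14^2 = 10
  bit 4 = 0: r = r^2 mod 31 = 10^2 = 7
  -> A = 7
B = 24^11 mod 31  (bits of 11 = 1011)
  bit 0 = 1: r = r^2 * 24 mod 31 = 1^2 * 24 = 1*24 = 24
  bit 1 = 0: r = r^2 mod 31 = 24^2 = 18
  bit 2 = 1: r = r^2 * 24 mod 31 = 18^2 * 24 = 14*24 = 26
  bit 3 = 1: r = r^2 * 24 mod 31 = 26^2 * 24 = 25*24 = 11
  -> B = 11
s = B^a = 11^16 mod 31  (bits of 16 = 10000)
  bit 0 = 1: r = r^2 * 11 mod 31 = 1^2 * 11 = 1*11 = 11
  bit 1 = 0: r = r^2 mod 31 = 11^2 = 28
  bit 2 = 0: r = r^2 mod 31 = 28^2 = 9
  bit 3 = 0: r = r^2 mod 31 = 9^2 = 19
  bit 4 = 0: r = r^2 mod 31 = 19^2 = 20
  -> s = B^a = 20

Answer: 7 11 20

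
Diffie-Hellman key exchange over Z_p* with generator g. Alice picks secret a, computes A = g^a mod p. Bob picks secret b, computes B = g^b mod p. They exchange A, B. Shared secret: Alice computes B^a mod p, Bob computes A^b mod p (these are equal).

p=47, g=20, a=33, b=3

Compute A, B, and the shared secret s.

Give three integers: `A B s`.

Answer: 22 10 26

Derivation:
A = 20^33 mod 47  (bits of 33 = 100001)
  bit 0 = 1: r = r^2 * 20 mod 47 = 1^2 * 20 = 1*20 = 20
  bit 1 = 0: r = r^2 mod 47 = 20^2 = 24
  bit 2 = 0: r = r^2 mod 47 = 24^2 = 12
  bit 3 = 0: r = r^2 mod 47 = 12^2 = 3
  bit 4 = 0: r = r^2 mod 47 = 3^2 = 9
  bit 5 = 1: r = r^2 * 20 mod 47 = 9^2 * 20 = 34*20 = 22
  -> A = 22
B = 20^3 mod 47  (bits of 3 = 11)
  bit 0 = 1: r = r^2 * 20 mod 47 = 1^2 * 20 = 1*20 = 20
  bit 1 = 1: r = r^2 * 20 mod 47 = 20^2 * 20 = 24*20 = 10
  -> B = 10
s = B^a = 10^33 mod 47  (bits of 33 = 100001)
  bit 0 = 1: r = r^2 * 10 mod 47 = 1^2 * 10 = 1*10 = 10
  bit 1 = 0: r = r^2 mod 47 = 10^2 = 6
  bit 2 = 0: r = r^2 mod 47 = 6^2 = 36
  bit 3 = 0: r = r^2 mod 47 = 36^2 = 27
  bit 4 = 0: r = r^2 mod 47 = 27^2 = 24
  bit 5 = 1: r = r^2 * 10 mod 47 = 24^2 * 10 = 12*10 = 26
  -> s = B^a = 26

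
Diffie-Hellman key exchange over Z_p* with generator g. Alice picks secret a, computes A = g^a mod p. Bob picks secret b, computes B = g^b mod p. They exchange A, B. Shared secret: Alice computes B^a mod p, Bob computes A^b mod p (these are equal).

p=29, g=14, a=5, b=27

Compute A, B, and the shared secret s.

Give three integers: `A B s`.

A = 14^5 mod 29  (bits of 5 = 101)
  bit 0 = 1: r = r^2 * 14 mod 29 = 1^2 * 14 = 1*14 = 14
  bit 1 = 0: r = r^2 mod 29 = 14^2 = 22
  bit 2 = 1: r = r^2 * 14 mod 29 = 22^2 * 14 = 20*14 = 19
  -> A = 19
B = 14^27 mod 29  (bits of 27 = 11011)
  bit 0 = 1: r = r^2 * 14 mod 29 = 1^2 * 14 = 1*14 = 14
  bit 1 = 1: r = r^2 * 14 mod 29 = 14^2 * 14 = 22*14 = 18
  bit 2 = 0: r = r^2 mod 29 = 18^2 = 5
  bit 3 = 1: r = r^2 * 14 mod 29 = 5^2 * 14 = 25*14 = 2
  bit 4 = 1: r = r^2 * 14 mod 29 = 2^2 * 14 = 4*14 = 27
  -> B = 27
s = B^a = 27^5 mod 29  (bits of 5 = 101)
  bit 0 = 1: r = r^2 * 27 mod 29 = 1^2 * 27 = 1*27 = 27
  bit 1 = 0: r = r^2 mod 29 = 27^2 = 4
  bit 2 = 1: r = r^2 * 27 mod 29 = 4^2 * 27 = 16*27 = 26
  -> s = B^a = 26

Answer: 19 27 26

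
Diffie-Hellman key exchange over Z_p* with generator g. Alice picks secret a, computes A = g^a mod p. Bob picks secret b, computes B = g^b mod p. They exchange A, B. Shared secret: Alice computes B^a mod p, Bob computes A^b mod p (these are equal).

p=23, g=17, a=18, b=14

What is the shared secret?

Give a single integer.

Answer: 4

Derivation:
A = 17^18 mod 23  (bits of 18 = 10010)
  bit 0 = 1: r = r^2 * 17 mod 23 = 1^2 * 17 = 1*17 = 17
  bit 1 = 0: r = r^2 mod 23 = 17^2 = 13
  bit 2 = 0: r = r^2 mod 23 = 13^2 = 8
  bit 3 = 1: r = r^2 * 17 mod 23 = 8^2 * 17 = 18*17 = 7
  bit 4 = 0: r = r^2 mod 23 = 7^2 = 3
  -> A = 3
B = 17^14 mod 23  (bits of 14 = 1110)
  bit 0 = 1: r = r^2 * 17 mod 23 = 1^2 * 17 = 1*17 = 17
  bit 1 = 1: r = r^2 * 17 mod 23 = 17^2 * 17 = 13*17 = 14
  bit 2 = 1: r = r^2 * 17 mod 23 = 14^2 * 17 = 12*17 = 20
  bit 3 = 0: r = r^2 mod 23 = 20^2 = 9
  -> B = 9
s = B^a = 9^18 mod 23  (bits of 18 = 10010)
  bit 0 = 1: r = r^2 * 9 mod 23 = 1^2 * 9 = 1*9 = 9
  bit 1 = 0: r = r^2 mod 23 = 9^2 = 12
  bit 2 = 0: r = r^2 mod 23 = 12^2 = 6
  bit 3 = 1: r = r^2 * 9 mod 23 = 6^2 * 9 = 13*9 = 2
  bit 4 = 0: r = r^2 mod 23 = 2^2 = 4
  -> s = B^a = 4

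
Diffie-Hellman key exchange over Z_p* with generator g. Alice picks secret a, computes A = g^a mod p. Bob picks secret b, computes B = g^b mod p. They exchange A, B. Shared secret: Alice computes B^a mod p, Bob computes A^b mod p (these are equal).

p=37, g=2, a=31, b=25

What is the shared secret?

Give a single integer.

A = 2^31 mod 37  (bits of 31 = 11111)
  bit 0 = 1: r = r^2 * 2 mod 37 = 1^2 * 2 = 1*2 = 2
  bit 1 = 1: r = r^2 * 2 mod 37 = 2^2 * 2 = 4*2 = 8
  bit 2 = 1: r = r^2 * 2 mod 37 = 8^2 * 2 = 27*2 = 17
  bit 3 = 1: r = r^2 * 2 mod 37 = 17^2 * 2 = 30*2 = 23
  bit 4 = 1: r = r^2 * 2 mod 37 = 23^2 * 2 = 11*2 = 22
  -> A = 22
B = 2^25 mod 37  (bits of 25 = 11001)
  bit 0 = 1: r = r^2 * 2 mod 37 = 1^2 * 2 = 1*2 = 2
  bit 1 = 1: r = r^2 * 2 mod 37 = 2^2 * 2 = 4*2 = 8
  bit 2 = 0: r = r^2 mod 37 = 8^2 = 27
  bit 3 = 0: r = r^2 mod 37 = 27^2 = 26
  bit 4 = 1: r = r^2 * 2 mod 37 = 26^2 * 2 = 10*2 = 20
  -> B = 20
s = B^a = 20^31 mod 37  (bits of 31 = 11111)
  bit 0 = 1: r = r^2 * 20 mod 37 = 1^2 * 20 = 1*20 = 20
  bit 1 = 1: r = r^2 * 20 mod 37 = 20^2 * 20 = 30*20 = 8
  bit 2 = 1: r = r^2 * 20 mod 37 = 8^2 * 20 = 27*20 = 22
  bit 3 = 1: r = r^2 * 20 mod 37 = 22^2 * 20 = 3*20 = 23
  bit 4 = 1: r = r^2 * 20 mod 37 = 23^2 * 20 = 11*20 = 35
  -> s = B^a = 35

Answer: 35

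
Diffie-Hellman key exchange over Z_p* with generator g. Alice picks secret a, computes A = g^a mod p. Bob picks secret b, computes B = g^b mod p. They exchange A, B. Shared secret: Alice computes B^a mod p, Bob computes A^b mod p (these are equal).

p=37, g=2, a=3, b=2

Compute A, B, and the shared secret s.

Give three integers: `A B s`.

A = 2^3 mod 37  (bits of 3 = 11)
  bit 0 = 1: r = r^2 * 2 mod 37 = 1^2 * 2 = 1*2 = 2
  bit 1 = 1: r = r^2 * 2 mod 37 = 2^2 * 2 = 4*2 = 8
  -> A = 8
B = 2^2 mod 37  (bits of 2 = 10)
  bit 0 = 1: r = r^2 * 2 mod 37 = 1^2 * 2 = 1*2 = 2
  bit 1 = 0: r = r^2 mod 37 = 2^2 = 4
  -> B = 4
s = B^a = 4^3 mod 37  (bits of 3 = 11)
  bit 0 = 1: r = r^2 * 4 mod 37 = 1^2 * 4 = 1*4 = 4
  bit 1 = 1: r = r^2 * 4 mod 37 = 4^2 * 4 = 16*4 = 27
  -> s = B^a = 27

Answer: 8 4 27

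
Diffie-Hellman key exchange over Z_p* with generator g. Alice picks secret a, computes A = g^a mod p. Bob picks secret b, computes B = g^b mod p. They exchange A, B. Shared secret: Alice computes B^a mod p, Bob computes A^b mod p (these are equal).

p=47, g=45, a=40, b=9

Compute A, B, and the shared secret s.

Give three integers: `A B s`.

A = 45^40 mod 47  (bits of 40 = 101000)
  bit 0 = 1: r = r^2 * 45 mod 47 = 1^2 * 45 = 1*45 = 45
  bit 1 = 0: r = r^2 mod 47 = 45^2 = 4
  bit 2 = 1: r = r^2 * 45 mod 47 = 4^2 * 45 = 16*45 = 15
  bit 3 = 0: r = r^2 mod 47 = 15^2 = 37
  bit 4 = 0: r = r^2 mod 47 = 37^2 = 6
  bit 5 = 0: r = r^2 mod 47 = 6^2 = 36
  -> A = 36
B = 45^9 mod 47  (bits of 9 = 1001)
  bit 0 = 1: r = r^2 * 45 mod 47 = 1^2 * 45 = 1*45 = 45
  bit 1 = 0: r = r^2 mod 47 = 45^2 = 4
  bit 2 = 0: r = r^2 mod 47 = 4^2 = 16
  bit 3 = 1: r = r^2 * 45 mod 47 = 16^2 * 45 = 21*45 = 5
  -> B = 5
s = B^a = 5^40 mod 47  (bits of 40 = 101000)
  bit 0 = 1: r = r^2 * 5 mod 47 = 1^2 * 5 = 1*5 = 5
  bit 1 = 0: r = r^2 mod 47 = 5^2 = 25
  bit 2 = 1: r = r^2 * 5 mod 47 = 25^2 * 5 = 14*5 = 23
  bit 3 = 0: r = r^2 mod 47 = 23^2 = 12
  bit 4 = 0: r = r^2 mod 47 = 12^2 = 3
  bit 5 = 0: r = r^2 mod 47 = 3^2 = 9
  -> s = B^a = 9

Answer: 36 5 9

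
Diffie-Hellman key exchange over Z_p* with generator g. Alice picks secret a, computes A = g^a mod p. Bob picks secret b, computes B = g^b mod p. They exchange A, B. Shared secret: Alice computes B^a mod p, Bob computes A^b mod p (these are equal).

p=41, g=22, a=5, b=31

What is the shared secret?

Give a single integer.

Answer: 3

Derivation:
A = 22^5 mod 41  (bits of 5 = 101)
  bit 0 = 1: r = r^2 * 22 mod 41 = 1^2 * 22 = 1*22 = 22
  bit 1 = 0: r = r^2 mod 41 = 22^2 = 33
  bit 2 = 1: r = r^2 * 22 mod 41 = 33^2 * 22 = 23*22 = 14
  -> A = 14
B = 22^31 mod 41  (bits of 31 = 11111)
  bit 0 = 1: r = r^2 * 22 mod 41 = 1^2 * 22 = 1*22 = 22
  bit 1 = 1: r = r^2 * 22 mod 41 = 22^2 * 22 = 33*22 = 29
  bit 2 = 1: r = r^2 * 22 mod 41 = 29^2 * 22 = 21*22 = 11
  bit 3 = 1: r = r^2 * 22 mod 41 = 11^2 * 22 = 39*22 = 38
  bit 4 = 1: r = r^2 * 22 mod 41 = 38^2 * 22 = 9*22 = 34
  -> B = 34
s = B^a = 34^5 mod 41  (bits of 5 = 101)
  bit 0 = 1: r = r^2 * 34 mod 41 = 1^2 * 34 = 1*34 = 34
  bit 1 = 0: r = r^2 mod 41 = 34^2 = 8
  bit 2 = 1: r = r^2 * 34 mod 41 = 8^2 * 34 = 23*34 = 3
  -> s = B^a = 3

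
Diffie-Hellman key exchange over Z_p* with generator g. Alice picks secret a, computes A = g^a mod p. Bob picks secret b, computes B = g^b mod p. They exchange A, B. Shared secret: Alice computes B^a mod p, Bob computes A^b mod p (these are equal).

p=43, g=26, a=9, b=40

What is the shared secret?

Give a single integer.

Answer: 11

Derivation:
A = 26^9 mod 43  (bits of 9 = 1001)
  bit 0 = 1: r = r^2 * 26 mod 43 = 1^2 * 26 = 1*26 = 26
  bit 1 = 0: r = r^2 mod 43 = 26^2 = 31
  bit 2 = 0: r = r^2 mod 43 = 31^2 = 15
  bit 3 = 1: r = r^2 * 26 mod 43 = 15^2 * 26 = 10*26 = 2
  -> A = 2
B = 26^40 mod 43  (bits of 40 = 101000)
  bit 0 = 1: r = r^2 * 26 mod 43 = 1^2 * 26 = 1*26 = 26
  bit 1 = 0: r = r^2 mod 43 = 26^2 = 31
  bit 2 = 1: r = r^2 * 26 mod 43 = 31^2 * 26 = 15*26 = 3
  bit 3 = 0: r = r^2 mod 43 = 3^2 = 9
  bit 4 = 0: r = r^2 mod 43 = 9^2 = 38
  bit 5 = 0: r = r^2 mod 43 = 38^2 = 25
  -> B = 25
s = B^a = 25^9 mod 43  (bits of 9 = 1001)
  bit 0 = 1: r = r^2 * 25 mod 43 = 1^2 * 25 = 1*25 = 25
  bit 1 = 0: r = r^2 mod 43 = 25^2 = 23
  bit 2 = 0: r = r^2 mod 43 = 23^2 = 13
  bit 3 = 1: r = r^2 * 25 mod 43 = 13^2 * 25 = 40*25 = 11
  -> s = B^a = 11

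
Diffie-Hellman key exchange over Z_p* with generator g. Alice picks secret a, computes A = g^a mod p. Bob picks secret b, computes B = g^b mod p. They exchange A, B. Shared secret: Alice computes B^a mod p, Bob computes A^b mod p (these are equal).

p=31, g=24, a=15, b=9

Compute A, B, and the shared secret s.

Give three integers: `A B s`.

A = 24^15 mod 31  (bits of 15 = 1111)
  bit 0 = 1: r = r^2 * 24 mod 31 = 1^2 * 24 = 1*24 = 24
  bit 1 = 1: r = r^2 * 24 mod 31 = 24^2 * 24 = 18*24 = 29
  bit 2 = 1: r = r^2 * 24 mod 31 = 29^2 * 24 = 4*24 = 3
  bit 3 = 1: r = r^2 * 24 mod 31 = 3^2 * 24 = 9*24 = 30
  -> A = 30
B = 24^9 mod 31  (bits of 9 = 1001)
  bit 0 = 1: r = r^2 * 24 mod 31 = 1^2 * 24 = 1*24 = 24
  bit 1 = 0: r = r^2 mod 31 = 24^2 = 18
  bit 2 = 0: r = r^2 mod 31 = 18^2 = 14
  bit 3 = 1: r = r^2 * 24 mod 31 = 14^2 * 24 = 10*24 = 23
  -> B = 23
s = B^a = 23^15 mod 31  (bits of 15 = 1111)
  bit 0 = 1: r = r^2 * 23 mod 31 = 1^2 * 23 = 1*23 = 23
  bit 1 = 1: r = r^2 * 23 mod 31 = 23^2 * 23 = 2*23 = 15
  bit 2 = 1: r = r^2 * 23 mod 31 = 15^2 * 23 = 8*23 = 29
  bit 3 = 1: r = r^2 * 23 mod 31 = 29^2 * 23 = 4*23 = 30
  -> s = B^a = 30

Answer: 30 23 30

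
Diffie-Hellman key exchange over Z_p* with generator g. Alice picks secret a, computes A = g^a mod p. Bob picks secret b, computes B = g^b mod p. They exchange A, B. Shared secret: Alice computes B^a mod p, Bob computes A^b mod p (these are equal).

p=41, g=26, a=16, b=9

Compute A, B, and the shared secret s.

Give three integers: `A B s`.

A = 26^16 mod 41  (bits of 16 = 10000)
  bit 0 = 1: r = r^2 * 26 mod 41 = 1^2 * 26 = 1*26 = 26
  bit 1 = 0: r = r^2 mod 41 = 26^2 = 20
  bit 2 = 0: r = r^2 mod 41 = 20^2 = 31
  bit 3 = 0: r = r^2 mod 41 = 31^2 = 18
  bit 4 = 0: r = r^2 mod 41 = 18^2 = 37
  -> A = 37
B = 26^9 mod 41  (bits of 9 = 1001)
  bit 0 = 1: r = r^2 * 26 mod 41 = 1^2 * 26 = 1*26 = 26
  bit 1 = 0: r = r^2 mod 41 = 26^2 = 20
  bit 2 = 0: r = r^2 mod 41 = 20^2 = 31
  bit 3 = 1: r = r^2 * 26 mod 41 = 31^2 * 26 = 18*26 = 17
  -> B = 17
s = B^a = 17^16 mod 41  (bits of 16 = 10000)
  bit 0 = 1: r = r^2 * 17 mod 41 = 1^2 * 17 = 1*17 = 17
  bit 1 = 0: r = r^2 mod 41 = 17^2 = 2
  bit 2 = 0: r = r^2 mod 41 = 2^2 = 4
  bit 3 = 0: r = r^2 mod 41 = 4^2 = 16
  bit 4 = 0: r = r^2 mod 41 = 16^2 = 10
  -> s = B^a = 10

Answer: 37 17 10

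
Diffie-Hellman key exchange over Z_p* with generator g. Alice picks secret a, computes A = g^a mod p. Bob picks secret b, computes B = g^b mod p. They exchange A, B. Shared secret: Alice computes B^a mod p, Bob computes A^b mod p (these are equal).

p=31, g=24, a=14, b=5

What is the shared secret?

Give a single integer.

Answer: 25

Derivation:
A = 24^14 mod 31  (bits of 14 = 1110)
  bit 0 = 1: r = r^2 * 24 mod 31 = 1^2 * 24 = 1*24 = 24
  bit 1 = 1: r = r^2 * 24 mod 31 = 24^2 * 24 = 18*24 = 29
  bit 2 = 1: r = r^2 * 24 mod 31 = 29^2 * 24 = 4*24 = 3
  bit 3 = 0: r = r^2 mod 31 = 3^2 = 9
  -> A = 9
B = 24^5 mod 31  (bits of 5 = 101)
  bit 0 = 1: r = r^2 * 24 mod 31 = 1^2 * 24 = 1*24 = 24
  bit 1 = 0: r = r^2 mod 31 = 24^2 = 18
  bit 2 = 1: r = r^2 * 24 mod 31 = 18^2 * 24 = 14*24 = 26
  -> B = 26
s = B^a = 26^14 mod 31  (bits of 14 = 1110)
  bit 0 = 1: r = r^2 * 26 mod 31 = 1^2 * 26 = 1*26 = 26
  bit 1 = 1: r = r^2 * 26 mod 31 = 26^2 * 26 = 25*26 = 30
  bit 2 = 1: r = r^2 * 26 mod 31 = 30^2 * 26 = 1*26 = 26
  bit 3 = 0: r = r^2 mod 31 = 26^2 = 25
  -> s = B^a = 25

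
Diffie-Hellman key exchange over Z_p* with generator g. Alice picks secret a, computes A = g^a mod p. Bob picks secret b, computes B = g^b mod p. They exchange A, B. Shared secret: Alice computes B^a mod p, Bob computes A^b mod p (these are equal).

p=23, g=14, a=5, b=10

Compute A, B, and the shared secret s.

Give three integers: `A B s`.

Answer: 15 18 3

Derivation:
A = 14^5 mod 23  (bits of 5 = 101)
  bit 0 = 1: r = r^2 * 14 mod 23 = 1^2 * 14 = 1*14 = 14
  bit 1 = 0: r = r^2 mod 23 = 14^2 = 12
  bit 2 = 1: r = r^2 * 14 mod 23 = 12^2 * 14 = 6*14 = 15
  -> A = 15
B = 14^10 mod 23  (bits of 10 = 1010)
  bit 0 = 1: r = r^2 * 14 mod 23 = 1^2 * 14 = 1*14 = 14
  bit 1 = 0: r = r^2 mod 23 = 14^2 = 12
  bit 2 = 1: r = r^2 * 14 mod 23 = 12^2 * 14 = 6*14 = 15
  bit 3 = 0: r = r^2 mod 23 = 15^2 = 18
  -> B = 18
s = B^a = 18^5 mod 23  (bits of 5 = 101)
  bit 0 = 1: r = r^2 * 18 mod 23 = 1^2 * 18 = 1*18 = 18
  bit 1 = 0: r = r^2 mod 23 = 18^2 = 2
  bit 2 = 1: r = r^2 * 18 mod 23 = 2^2 * 18 = 4*18 = 3
  -> s = B^a = 3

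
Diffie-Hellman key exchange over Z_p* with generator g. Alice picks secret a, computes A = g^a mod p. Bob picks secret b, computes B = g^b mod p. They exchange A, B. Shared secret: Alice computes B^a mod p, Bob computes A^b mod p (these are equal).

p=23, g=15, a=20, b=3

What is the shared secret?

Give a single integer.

Answer: 16

Derivation:
A = 15^20 mod 23  (bits of 20 = 10100)
  bit 0 = 1: r = r^2 * 15 mod 23 = 1^2 * 15 = 1*15 = 15
  bit 1 = 0: r = r^2 mod 23 = 15^2 = 18
  bit 2 = 1: r = r^2 * 15 mod 23 = 18^2 * 15 = 2*15 = 7
  bit 3 = 0: r = r^2 mod 23 = 7^2 = 3
  bit 4 = 0: r = r^2 mod 23 = 3^2 = 9
  -> A = 9
B = 15^3 mod 23  (bits of 3 = 11)
  bit 0 = 1: r = r^2 * 15 mod 23 = 1^2 * 15 = 1*15 = 15
  bit 1 = 1: r = r^2 * 15 mod 23 = 15^2 * 15 = 18*15 = 17
  -> B = 17
s = B^a = 17^20 mod 23  (bits of 20 = 10100)
  bit 0 = 1: r = r^2 * 17 mod 23 = 1^2 * 17 = 1*17 = 17
  bit 1 = 0: r = r^2 mod 23 = 17^2 = 13
  bit 2 = 1: r = r^2 * 17 mod 23 = 13^2 * 17 = 8*17 = 21
  bit 3 = 0: r = r^2 mod 23 = 21^2 = 4
  bit 4 = 0: r = r^2 mod 23 = 4^2 = 16
  -> s = B^a = 16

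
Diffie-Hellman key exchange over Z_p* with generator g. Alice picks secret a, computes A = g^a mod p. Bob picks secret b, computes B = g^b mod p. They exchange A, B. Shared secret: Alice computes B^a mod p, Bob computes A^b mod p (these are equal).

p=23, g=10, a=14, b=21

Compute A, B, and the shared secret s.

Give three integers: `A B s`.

Answer: 12 7 2

Derivation:
A = 10^14 mod 23  (bits of 14 = 1110)
  bit 0 = 1: r = r^2 * 10 mod 23 = 1^2 * 10 = 1*10 = 10
  bit 1 = 1: r = r^2 * 10 mod 23 = 10^2 * 10 = 8*10 = 11
  bit 2 = 1: r = r^2 * 10 mod 23 = 11^2 * 10 = 6*10 = 14
  bit 3 = 0: r = r^2 mod 23 = 14^2 = 12
  -> A = 12
B = 10^21 mod 23  (bits of 21 = 10101)
  bit 0 = 1: r = r^2 * 10 mod 23 = 1^2 * 10 = 1*10 = 10
  bit 1 = 0: r = r^2 mod 23 = 10^2 = 8
  bit 2 = 1: r = r^2 * 10 mod 23 = 8^2 * 10 = 18*10 = 19
  bit 3 = 0: r = r^2 mod 23 = 19^2 = 16
  bit 4 = 1: r = r^2 * 10 mod 23 = 16^2 * 10 = 3*10 = 7
  -> B = 7
s = B^a = 7^14 mod 23  (bits of 14 = 1110)
  bit 0 = 1: r = r^2 * 7 mod 23 = 1^2 * 7 = 1*7 = 7
  bit 1 = 1: r = r^2 * 7 mod 23 = 7^2 * 7 = 3*7 = 21
  bit 2 = 1: r = r^2 * 7 mod 23 = 21^2 * 7 = 4*7 = 5
  bit 3 = 0: r = r^2 mod 23 = 5^2 = 2
  -> s = B^a = 2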